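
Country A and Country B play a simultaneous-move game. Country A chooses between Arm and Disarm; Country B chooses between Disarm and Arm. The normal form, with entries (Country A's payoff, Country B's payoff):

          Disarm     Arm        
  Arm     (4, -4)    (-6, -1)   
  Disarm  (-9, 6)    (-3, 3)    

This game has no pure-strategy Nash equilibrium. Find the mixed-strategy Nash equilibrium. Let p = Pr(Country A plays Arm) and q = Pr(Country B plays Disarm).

Country A's mix must leave Country B indifferent between Disarm and Arm.
  Country B's payoff to Disarm: p·(-4) + (1−p)·6 = -10p + 6
  Country B's payoff to Arm: p·(-1) + (1−p)·3 = -4p + 3
  -10p + 6 = -4p + 3  ⇒  -6p = -3  ⇒  p = 1/2.
For Country A to be willing to mix, Country A must be indifferent between Arm and Disarm, which pins down Country B's mix.
  Country A's expected payoff from Arm: q·4 + (1−q)·(-6) = 10q - 6
  Country A's expected payoff from Disarm: q·(-9) + (1−q)·(-3) = -6q - 3
  10q - 6 = -6q - 3  ⇒  16q = 3  ⇒  q = 3/16.

p = 1/2, q = 3/16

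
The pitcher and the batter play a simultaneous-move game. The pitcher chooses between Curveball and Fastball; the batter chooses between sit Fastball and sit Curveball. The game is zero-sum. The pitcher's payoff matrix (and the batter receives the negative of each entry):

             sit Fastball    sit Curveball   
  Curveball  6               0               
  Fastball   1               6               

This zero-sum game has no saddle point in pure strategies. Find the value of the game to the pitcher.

The pitcher's indifference between Curveball and Fastball determines the batter's mixing probability q:
  the pitcher's payoff to Curveball: q·6 + (1−q)·0 = 6q
  the pitcher's payoff to Fastball: q·1 + (1−q)·6 = -5q + 6
  6q = -5q + 6  ⇒  11q = 6  ⇒  q = 6/11.
The value is the pitcher's expected payoff against this mix (using Curveball): (6/11)·6 + (5/11)·0 = 36/11.

v = 36/11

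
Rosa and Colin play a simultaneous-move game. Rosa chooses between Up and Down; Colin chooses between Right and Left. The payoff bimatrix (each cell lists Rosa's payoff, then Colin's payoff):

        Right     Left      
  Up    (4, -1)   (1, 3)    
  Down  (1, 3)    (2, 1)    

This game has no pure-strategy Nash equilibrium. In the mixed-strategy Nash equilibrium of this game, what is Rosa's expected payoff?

Colin's mix must leave Rosa indifferent between Up and Down.
  Rosa's expected payoff from Up: q·4 + (1−q)·1 = 3q + 1
  Rosa's expected payoff from Down: q·1 + (1−q)·2 = -q + 2
  3q + 1 = -q + 2  ⇒  4q = 1  ⇒  q = 1/4.
At equilibrium Rosa is indifferent across rows, so Rosa's payoff equals the payoff from Up: (1/4)·4 + (3/4)·1 = 7/4.

7/4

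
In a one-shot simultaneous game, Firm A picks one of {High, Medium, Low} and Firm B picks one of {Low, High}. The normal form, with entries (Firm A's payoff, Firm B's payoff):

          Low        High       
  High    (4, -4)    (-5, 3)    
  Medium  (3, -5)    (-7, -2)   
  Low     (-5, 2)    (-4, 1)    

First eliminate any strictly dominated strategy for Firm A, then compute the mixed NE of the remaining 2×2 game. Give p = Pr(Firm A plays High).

p = 1/8

Firm A's strategy Medium is strictly dominated by High: 4 > 3 and -5 > -7. Eliminate Medium.
For Firm B to be willing to mix, Firm B must be indifferent between Low and High, which pins down Firm A's mix.
  Firm B's payoff from Low: p·(-4) + (1−p)·2 = -6p + 2
  Firm B's payoff from High: p·3 + (1−p)·1 = 2p + 1
  -6p + 2 = 2p + 1  ⇒  -8p = -1  ⇒  p = 1/8.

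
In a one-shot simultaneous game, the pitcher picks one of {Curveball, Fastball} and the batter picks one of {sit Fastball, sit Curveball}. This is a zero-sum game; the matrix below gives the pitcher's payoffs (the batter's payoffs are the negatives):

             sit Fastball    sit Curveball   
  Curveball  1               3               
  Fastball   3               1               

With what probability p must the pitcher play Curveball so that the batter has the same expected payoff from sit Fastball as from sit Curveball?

The batter's indifference between sit Fastball and sit Curveball determines the pitcher's mixing probability p:
  the batter's payoff to sit Fastball: p·(-1) + (1−p)·(-3) = 2p - 3
  the batter's payoff to sit Curveball: p·(-3) + (1−p)·(-1) = -2p - 1
  2p - 3 = -2p - 1  ⇒  4p = 2  ⇒  p = 1/2.

p = 1/2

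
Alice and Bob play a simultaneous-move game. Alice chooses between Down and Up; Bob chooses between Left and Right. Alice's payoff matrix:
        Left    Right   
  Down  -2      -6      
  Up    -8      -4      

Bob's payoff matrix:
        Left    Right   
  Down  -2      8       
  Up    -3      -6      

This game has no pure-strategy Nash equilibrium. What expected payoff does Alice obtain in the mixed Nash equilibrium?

-5

Alice's indifference between Down and Up determines Bob's mixing probability q:
  Alice's expected payoff from Down: q·(-2) + (1−q)·(-6) = 4q - 6
  Alice's expected payoff from Up: q·(-8) + (1−q)·(-4) = -4q - 4
  4q - 6 = -4q - 4  ⇒  8q = 2  ⇒  q = 1/4.
At equilibrium Alice is indifferent across rows, so Alice's payoff equals the payoff from Down: (1/4)·(-2) + (3/4)·(-6) = -5.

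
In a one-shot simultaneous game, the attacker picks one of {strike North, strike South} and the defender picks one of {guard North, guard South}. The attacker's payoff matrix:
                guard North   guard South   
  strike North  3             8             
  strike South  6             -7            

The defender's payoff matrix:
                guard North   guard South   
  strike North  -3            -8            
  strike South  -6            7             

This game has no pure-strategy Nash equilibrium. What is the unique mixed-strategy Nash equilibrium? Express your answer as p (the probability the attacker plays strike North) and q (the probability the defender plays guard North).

p = 13/18, q = 5/6

In a mixed equilibrium the defender is indifferent between guard North and guard South; this condition fixes p.
  the defender's expected payoff from guard North: p·(-3) + (1−p)·(-6) = 3p - 6
  the defender's expected payoff from guard South: p·(-8) + (1−p)·7 = -15p + 7
  3p - 6 = -15p + 7  ⇒  18p = 13  ⇒  p = 13/18.
The defender's mix must leave the attacker indifferent between strike North and strike South.
  the attacker's payoff to strike North: q·3 + (1−q)·8 = -5q + 8
  the attacker's payoff to strike South: q·6 + (1−q)·(-7) = 13q - 7
  -5q + 8 = 13q - 7  ⇒  -18q = -15  ⇒  q = 5/6.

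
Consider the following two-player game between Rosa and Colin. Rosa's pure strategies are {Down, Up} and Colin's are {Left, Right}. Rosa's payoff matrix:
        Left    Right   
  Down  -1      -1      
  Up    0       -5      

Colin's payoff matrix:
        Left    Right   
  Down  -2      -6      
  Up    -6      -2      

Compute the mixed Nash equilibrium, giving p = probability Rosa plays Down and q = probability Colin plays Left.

For Colin to be willing to mix, Colin must be indifferent between Left and Right, which pins down Rosa's mix.
  Colin's expected payoff from Left: p·(-2) + (1−p)·(-6) = 4p - 6
  Colin's expected payoff from Right: p·(-6) + (1−p)·(-2) = -4p - 2
  4p - 6 = -4p - 2  ⇒  8p = 4  ⇒  p = 1/2.
Rosa's indifference between Down and Up determines Colin's mixing probability q:
  Rosa's payoff to Down: q·(-1) + (1−q)·(-1) = -1
  Rosa's payoff to Up: q·0 + (1−q)·(-5) = 5q - 5
  -1 = 5q - 5  ⇒  -5q = -4  ⇒  q = 4/5.

p = 1/2, q = 4/5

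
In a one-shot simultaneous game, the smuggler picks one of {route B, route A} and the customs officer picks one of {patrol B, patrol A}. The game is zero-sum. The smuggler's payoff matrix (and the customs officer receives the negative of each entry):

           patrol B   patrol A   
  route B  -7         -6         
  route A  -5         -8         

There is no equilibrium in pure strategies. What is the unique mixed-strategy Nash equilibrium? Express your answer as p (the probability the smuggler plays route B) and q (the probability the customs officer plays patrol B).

p = 3/4, q = 1/2

In a mixed equilibrium the customs officer is indifferent between patrol B and patrol A; this condition fixes p.
  the customs officer's payoff from patrol B: p·7 + (1−p)·5 = 2p + 5
  the customs officer's payoff from patrol A: p·6 + (1−p)·8 = -2p + 8
  2p + 5 = -2p + 8  ⇒  4p = 3  ⇒  p = 3/4.
The customs officer's mix must leave the smuggler indifferent between route B and route A.
  the smuggler's payoff from route B: q·(-7) + (1−q)·(-6) = -q - 6
  the smuggler's payoff from route A: q·(-5) + (1−q)·(-8) = 3q - 8
  -q - 6 = 3q - 8  ⇒  -4q = -2  ⇒  q = 1/2.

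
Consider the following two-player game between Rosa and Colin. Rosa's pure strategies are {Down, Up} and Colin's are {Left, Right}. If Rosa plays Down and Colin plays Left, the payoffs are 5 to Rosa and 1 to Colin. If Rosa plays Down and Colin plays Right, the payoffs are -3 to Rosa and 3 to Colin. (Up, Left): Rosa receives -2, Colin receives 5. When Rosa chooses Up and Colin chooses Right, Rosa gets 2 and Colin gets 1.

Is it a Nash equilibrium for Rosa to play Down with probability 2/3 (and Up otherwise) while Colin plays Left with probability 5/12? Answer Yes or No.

Check Colin's indifference given Rosa's mix p = 2/3:
  payoff from Left = 7/3; payoff from Right = 7/3 — equal.
Check Rosa's indifference given Colin's mix q = 5/12:
  payoff from Down = 1/3; payoff from Up = 1/3 — equal.
Both players are indifferent, so neither can profitably deviate.

Yes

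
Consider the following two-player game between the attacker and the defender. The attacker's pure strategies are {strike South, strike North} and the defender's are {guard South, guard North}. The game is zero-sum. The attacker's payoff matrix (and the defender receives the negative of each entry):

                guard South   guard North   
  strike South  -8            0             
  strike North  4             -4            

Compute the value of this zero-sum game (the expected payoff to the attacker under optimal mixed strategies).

v = -2

The attacker's indifference between strike South and strike North determines the defender's mixing probability q:
  the attacker's payoff to strike South: q·(-8) + (1−q)·0 = -8q
  the attacker's payoff to strike North: q·4 + (1−q)·(-4) = 8q - 4
  -8q = 8q - 4  ⇒  -16q = -4  ⇒  q = 1/4.
The value is the attacker's expected payoff against this mix (using strike South): (1/4)·(-8) + (3/4)·0 = -2.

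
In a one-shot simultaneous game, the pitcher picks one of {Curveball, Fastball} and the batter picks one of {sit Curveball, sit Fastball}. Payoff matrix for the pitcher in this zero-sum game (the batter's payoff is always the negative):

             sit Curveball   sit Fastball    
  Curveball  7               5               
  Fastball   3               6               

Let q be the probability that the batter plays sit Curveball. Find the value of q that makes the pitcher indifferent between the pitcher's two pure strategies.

q = 1/5

The batter's mix must leave the pitcher indifferent between Curveball and Fastball.
  the pitcher's payoff from Curveball: q·7 + (1−q)·5 = 2q + 5
  the pitcher's payoff from Fastball: q·3 + (1−q)·6 = -3q + 6
  2q + 5 = -3q + 6  ⇒  5q = 1  ⇒  q = 1/5.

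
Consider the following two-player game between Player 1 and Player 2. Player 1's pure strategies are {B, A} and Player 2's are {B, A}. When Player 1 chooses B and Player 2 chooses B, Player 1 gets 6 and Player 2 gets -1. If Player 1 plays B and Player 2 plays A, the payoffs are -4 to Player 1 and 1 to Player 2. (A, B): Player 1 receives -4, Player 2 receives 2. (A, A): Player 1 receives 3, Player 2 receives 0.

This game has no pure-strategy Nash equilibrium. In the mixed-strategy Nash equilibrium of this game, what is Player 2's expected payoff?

1/2

Player 2's indifference between B and A determines Player 1's mixing probability p:
  Player 2's payoff to B: p·(-1) + (1−p)·2 = -3p + 2
  Player 2's payoff to A: p·1 + (1−p)·0 = p
  -3p + 2 = p  ⇒  -4p = -2  ⇒  p = 1/2.
At equilibrium Player 2 is indifferent across columns, so Player 2's payoff equals the payoff from B: (1/2)·(-1) + (1/2)·2 = 1/2.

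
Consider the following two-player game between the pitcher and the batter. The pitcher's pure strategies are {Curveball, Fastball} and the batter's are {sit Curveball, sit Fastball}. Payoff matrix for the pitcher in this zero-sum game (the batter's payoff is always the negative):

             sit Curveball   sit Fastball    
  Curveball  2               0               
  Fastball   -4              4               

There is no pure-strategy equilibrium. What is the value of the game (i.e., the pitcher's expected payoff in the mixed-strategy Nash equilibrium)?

In a mixed equilibrium the pitcher is indifferent between Curveball and Fastball; this condition fixes q.
  the pitcher's payoff to Curveball: q·2 + (1−q)·0 = 2q
  the pitcher's payoff to Fastball: q·(-4) + (1−q)·4 = -8q + 4
  2q = -8q + 4  ⇒  10q = 4  ⇒  q = 2/5.
The value is the pitcher's expected payoff against this mix (using Curveball): (2/5)·2 + (3/5)·0 = 4/5.

v = 4/5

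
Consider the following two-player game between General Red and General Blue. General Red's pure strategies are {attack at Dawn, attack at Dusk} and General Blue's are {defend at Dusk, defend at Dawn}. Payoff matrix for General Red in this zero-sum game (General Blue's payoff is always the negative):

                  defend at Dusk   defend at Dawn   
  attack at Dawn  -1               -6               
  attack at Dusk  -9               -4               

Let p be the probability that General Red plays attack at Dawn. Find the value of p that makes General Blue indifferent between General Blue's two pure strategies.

p = 1/2

General Blue's indifference between defend at Dusk and defend at Dawn determines General Red's mixing probability p:
  General Blue's expected payoff from defend at Dusk: p·1 + (1−p)·9 = -8p + 9
  General Blue's expected payoff from defend at Dawn: p·6 + (1−p)·4 = 2p + 4
  -8p + 9 = 2p + 4  ⇒  -10p = -5  ⇒  p = 1/2.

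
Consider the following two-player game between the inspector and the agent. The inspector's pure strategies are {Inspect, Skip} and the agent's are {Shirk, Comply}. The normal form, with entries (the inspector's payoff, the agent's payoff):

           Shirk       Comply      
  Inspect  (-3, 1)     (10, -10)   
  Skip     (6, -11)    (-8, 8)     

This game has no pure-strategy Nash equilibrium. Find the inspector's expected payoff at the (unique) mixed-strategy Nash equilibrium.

In a mixed equilibrium the inspector is indifferent between Inspect and Skip; this condition fixes q.
  the inspector's payoff from Inspect: q·(-3) + (1−q)·10 = -13q + 10
  the inspector's payoff from Skip: q·6 + (1−q)·(-8) = 14q - 8
  -13q + 10 = 14q - 8  ⇒  -27q = -18  ⇒  q = 2/3.
At equilibrium the inspector is indifferent across rows, so the inspector's payoff equals the payoff from Inspect: (2/3)·(-3) + (1/3)·10 = 4/3.

4/3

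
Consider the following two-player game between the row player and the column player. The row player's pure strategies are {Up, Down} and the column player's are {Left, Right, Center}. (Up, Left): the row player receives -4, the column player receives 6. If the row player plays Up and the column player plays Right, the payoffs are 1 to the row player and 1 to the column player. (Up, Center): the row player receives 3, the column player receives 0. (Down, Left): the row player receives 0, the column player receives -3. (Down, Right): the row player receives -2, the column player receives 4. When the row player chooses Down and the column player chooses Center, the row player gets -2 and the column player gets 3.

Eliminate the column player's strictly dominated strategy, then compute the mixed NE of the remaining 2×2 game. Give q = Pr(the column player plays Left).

The column player's strategy Center is strictly dominated by Right: 1 > 0 and 4 > 3. Eliminate Center.
The row player's indifference between Up and Down determines the column player's mixing probability q:
  the row player's payoff from Up: q·(-4) + (1−q)·1 = -5q + 1
  the row player's payoff from Down: q·0 + (1−q)·(-2) = 2q - 2
  -5q + 1 = 2q - 2  ⇒  -7q = -3  ⇒  q = 3/7.

q = 3/7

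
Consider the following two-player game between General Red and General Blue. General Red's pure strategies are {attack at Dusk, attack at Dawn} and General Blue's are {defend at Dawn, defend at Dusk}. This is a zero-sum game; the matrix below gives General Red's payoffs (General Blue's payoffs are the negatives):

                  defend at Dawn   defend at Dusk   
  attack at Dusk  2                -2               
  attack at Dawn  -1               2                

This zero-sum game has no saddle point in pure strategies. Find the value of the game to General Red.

Set General Red's expected payoff from attack at Dusk equal to that from attack at Dawn:
  General Red's payoff to attack at Dusk: q·2 + (1−q)·(-2) = 4q - 2
  General Red's payoff to attack at Dawn: q·(-1) + (1−q)·2 = -3q + 2
  4q - 2 = -3q + 2  ⇒  7q = 4  ⇒  q = 4/7.
The value is General Red's expected payoff against this mix (using attack at Dusk): (4/7)·2 + (3/7)·(-2) = 2/7.

v = 2/7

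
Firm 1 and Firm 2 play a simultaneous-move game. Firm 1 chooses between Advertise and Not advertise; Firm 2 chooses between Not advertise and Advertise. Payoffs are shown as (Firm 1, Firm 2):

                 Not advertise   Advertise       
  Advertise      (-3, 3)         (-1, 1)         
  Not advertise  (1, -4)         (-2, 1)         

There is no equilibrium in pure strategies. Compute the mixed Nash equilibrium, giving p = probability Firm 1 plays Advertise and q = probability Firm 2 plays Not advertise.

In a mixed equilibrium Firm 2 is indifferent between Not advertise and Advertise; this condition fixes p.
  Firm 2's expected payoff from Not advertise: p·3 + (1−p)·(-4) = 7p - 4
  Firm 2's expected payoff from Advertise: p·1 + (1−p)·1 = 1
  7p - 4 = 1  ⇒  7p = 5  ⇒  p = 5/7.
Set Firm 1's expected payoff from Advertise equal to that from Not advertise:
  Firm 1's payoff from Advertise: q·(-3) + (1−q)·(-1) = -2q - 1
  Firm 1's payoff from Not advertise: q·1 + (1−q)·(-2) = 3q - 2
  -2q - 1 = 3q - 2  ⇒  -5q = -1  ⇒  q = 1/5.

p = 5/7, q = 1/5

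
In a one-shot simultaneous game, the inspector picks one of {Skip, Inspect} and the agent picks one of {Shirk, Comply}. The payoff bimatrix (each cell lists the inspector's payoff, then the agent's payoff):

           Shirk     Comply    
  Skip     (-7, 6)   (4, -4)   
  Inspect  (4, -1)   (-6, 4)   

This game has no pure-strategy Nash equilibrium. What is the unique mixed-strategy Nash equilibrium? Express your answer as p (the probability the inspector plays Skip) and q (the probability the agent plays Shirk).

Set the agent's expected payoff from Shirk equal to that from Comply:
  the agent's payoff to Shirk: p·6 + (1−p)·(-1) = 7p - 1
  the agent's payoff to Comply: p·(-4) + (1−p)·4 = -8p + 4
  7p - 1 = -8p + 4  ⇒  15p = 5  ⇒  p = 1/3.
For the inspector to be willing to mix, the inspector must be indifferent between Skip and Inspect, which pins down the agent's mix.
  the inspector's expected payoff from Skip: q·(-7) + (1−q)·4 = -11q + 4
  the inspector's expected payoff from Inspect: q·4 + (1−q)·(-6) = 10q - 6
  -11q + 4 = 10q - 6  ⇒  -21q = -10  ⇒  q = 10/21.

p = 1/3, q = 10/21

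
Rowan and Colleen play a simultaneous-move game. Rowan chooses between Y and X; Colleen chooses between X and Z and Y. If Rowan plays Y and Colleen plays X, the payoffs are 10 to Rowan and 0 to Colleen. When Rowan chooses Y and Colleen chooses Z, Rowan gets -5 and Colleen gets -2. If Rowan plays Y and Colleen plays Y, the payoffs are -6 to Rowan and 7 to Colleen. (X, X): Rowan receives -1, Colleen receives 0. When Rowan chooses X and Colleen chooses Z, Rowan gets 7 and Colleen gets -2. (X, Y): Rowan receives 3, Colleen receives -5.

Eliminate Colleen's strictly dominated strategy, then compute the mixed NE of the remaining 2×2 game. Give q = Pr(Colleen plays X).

q = 9/20

Colleen's strategy Z is strictly dominated by X: 0 > -2 and 0 > -2. Eliminate Z.
Rowan's indifference between Y and X determines Colleen's mixing probability q:
  Rowan's payoff to Y: q·10 + (1−q)·(-6) = 16q - 6
  Rowan's payoff to X: q·(-1) + (1−q)·3 = -4q + 3
  16q - 6 = -4q + 3  ⇒  20q = 9  ⇒  q = 9/20.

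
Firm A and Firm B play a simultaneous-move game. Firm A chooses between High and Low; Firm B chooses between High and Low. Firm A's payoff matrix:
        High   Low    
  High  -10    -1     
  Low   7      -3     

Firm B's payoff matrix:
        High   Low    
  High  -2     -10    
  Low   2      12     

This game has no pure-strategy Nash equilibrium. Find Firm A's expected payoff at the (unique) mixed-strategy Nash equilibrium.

-37/19

Firm A's indifference between High and Low determines Firm B's mixing probability q:
  Firm A's payoff from High: q·(-10) + (1−q)·(-1) = -9q - 1
  Firm A's payoff from Low: q·7 + (1−q)·(-3) = 10q - 3
  -9q - 1 = 10q - 3  ⇒  -19q = -2  ⇒  q = 2/19.
At equilibrium Firm A is indifferent across rows, so Firm A's payoff equals the payoff from High: (2/19)·(-10) + (17/19)·(-1) = -37/19.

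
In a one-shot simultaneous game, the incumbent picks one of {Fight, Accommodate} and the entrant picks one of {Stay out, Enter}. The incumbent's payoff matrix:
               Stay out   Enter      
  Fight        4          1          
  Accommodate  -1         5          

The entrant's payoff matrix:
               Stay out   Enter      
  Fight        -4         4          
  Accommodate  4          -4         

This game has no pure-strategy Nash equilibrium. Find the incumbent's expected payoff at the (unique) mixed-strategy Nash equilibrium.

The entrant's mix must leave the incumbent indifferent between Fight and Accommodate.
  the incumbent's expected payoff from Fight: q·4 + (1−q)·1 = 3q + 1
  the incumbent's expected payoff from Accommodate: q·(-1) + (1−q)·5 = -6q + 5
  3q + 1 = -6q + 5  ⇒  9q = 4  ⇒  q = 4/9.
At equilibrium the incumbent is indifferent across rows, so the incumbent's payoff equals the payoff from Fight: (4/9)·4 + (5/9)·1 = 7/3.

7/3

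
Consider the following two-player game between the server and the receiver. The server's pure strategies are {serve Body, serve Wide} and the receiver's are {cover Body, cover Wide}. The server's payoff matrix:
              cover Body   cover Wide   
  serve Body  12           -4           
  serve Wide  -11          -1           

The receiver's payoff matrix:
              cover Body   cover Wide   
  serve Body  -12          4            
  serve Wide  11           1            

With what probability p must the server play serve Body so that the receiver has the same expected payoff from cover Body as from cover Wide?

In a mixed equilibrium the receiver is indifferent between cover Body and cover Wide; this condition fixes p.
  the receiver's payoff to cover Body: p·(-12) + (1−p)·11 = -23p + 11
  the receiver's payoff to cover Wide: p·4 + (1−p)·1 = 3p + 1
  -23p + 11 = 3p + 1  ⇒  -26p = -10  ⇒  p = 5/13.

p = 5/13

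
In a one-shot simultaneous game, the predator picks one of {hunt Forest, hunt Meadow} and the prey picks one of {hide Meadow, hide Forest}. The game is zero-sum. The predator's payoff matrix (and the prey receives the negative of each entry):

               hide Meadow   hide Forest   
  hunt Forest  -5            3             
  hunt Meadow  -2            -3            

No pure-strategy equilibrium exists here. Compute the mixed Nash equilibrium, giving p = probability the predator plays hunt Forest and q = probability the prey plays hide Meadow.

p = 1/9, q = 2/3

The prey's indifference between hide Meadow and hide Forest determines the predator's mixing probability p:
  the prey's payoff to hide Meadow: p·5 + (1−p)·2 = 3p + 2
  the prey's payoff to hide Forest: p·(-3) + (1−p)·3 = -6p + 3
  3p + 2 = -6p + 3  ⇒  9p = 1  ⇒  p = 1/9.
In a mixed equilibrium the predator is indifferent between hunt Forest and hunt Meadow; this condition fixes q.
  the predator's expected payoff from hunt Forest: q·(-5) + (1−q)·3 = -8q + 3
  the predator's expected payoff from hunt Meadow: q·(-2) + (1−q)·(-3) = q - 3
  -8q + 3 = q - 3  ⇒  -9q = -6  ⇒  q = 2/3.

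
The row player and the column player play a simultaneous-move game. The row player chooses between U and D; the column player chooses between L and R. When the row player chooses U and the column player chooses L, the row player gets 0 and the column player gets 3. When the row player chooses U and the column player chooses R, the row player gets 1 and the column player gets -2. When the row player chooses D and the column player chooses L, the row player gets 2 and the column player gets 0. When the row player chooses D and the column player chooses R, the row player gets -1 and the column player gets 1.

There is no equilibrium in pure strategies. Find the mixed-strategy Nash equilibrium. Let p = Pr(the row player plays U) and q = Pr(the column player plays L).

The row player's mix must leave the column player indifferent between L and R.
  the column player's payoff to L: p·3 + (1−p)·0 = 3p
  the column player's payoff to R: p·(-2) + (1−p)·1 = -3p + 1
  3p = -3p + 1  ⇒  6p = 1  ⇒  p = 1/6.
The column player's mix must leave the row player indifferent between U and D.
  the row player's expected payoff from U: q·0 + (1−q)·1 = -q + 1
  the row player's expected payoff from D: q·2 + (1−q)·(-1) = 3q - 1
  -q + 1 = 3q - 1  ⇒  -4q = -2  ⇒  q = 1/2.

p = 1/6, q = 1/2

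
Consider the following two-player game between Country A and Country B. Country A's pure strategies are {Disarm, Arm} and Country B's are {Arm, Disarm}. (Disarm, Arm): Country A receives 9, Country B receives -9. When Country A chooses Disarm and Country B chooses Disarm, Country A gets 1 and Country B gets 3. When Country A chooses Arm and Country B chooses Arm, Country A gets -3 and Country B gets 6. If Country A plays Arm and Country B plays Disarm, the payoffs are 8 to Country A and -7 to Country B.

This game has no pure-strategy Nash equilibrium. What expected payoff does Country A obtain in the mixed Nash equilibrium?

75/19

Set Country A's expected payoff from Disarm equal to that from Arm:
  Country A's payoff from Disarm: q·9 + (1−q)·1 = 8q + 1
  Country A's payoff from Arm: q·(-3) + (1−q)·8 = -11q + 8
  8q + 1 = -11q + 8  ⇒  19q = 7  ⇒  q = 7/19.
At equilibrium Country A is indifferent across rows, so Country A's payoff equals the payoff from Disarm: (7/19)·9 + (12/19)·1 = 75/19.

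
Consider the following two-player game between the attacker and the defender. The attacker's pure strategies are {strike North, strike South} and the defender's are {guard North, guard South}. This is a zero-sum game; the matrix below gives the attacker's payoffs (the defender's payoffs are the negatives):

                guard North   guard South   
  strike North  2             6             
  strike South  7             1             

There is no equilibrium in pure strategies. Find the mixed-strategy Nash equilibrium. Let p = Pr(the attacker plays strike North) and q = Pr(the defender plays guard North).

p = 3/5, q = 1/2

In a mixed equilibrium the defender is indifferent between guard North and guard South; this condition fixes p.
  the defender's expected payoff from guard North: p·(-2) + (1−p)·(-7) = 5p - 7
  the defender's expected payoff from guard South: p·(-6) + (1−p)·(-1) = -5p - 1
  5p - 7 = -5p - 1  ⇒  10p = 6  ⇒  p = 3/5.
The attacker's indifference between strike North and strike South determines the defender's mixing probability q:
  the attacker's payoff from strike North: q·2 + (1−q)·6 = -4q + 6
  the attacker's payoff from strike South: q·7 + (1−q)·1 = 6q + 1
  -4q + 6 = 6q + 1  ⇒  -10q = -5  ⇒  q = 1/2.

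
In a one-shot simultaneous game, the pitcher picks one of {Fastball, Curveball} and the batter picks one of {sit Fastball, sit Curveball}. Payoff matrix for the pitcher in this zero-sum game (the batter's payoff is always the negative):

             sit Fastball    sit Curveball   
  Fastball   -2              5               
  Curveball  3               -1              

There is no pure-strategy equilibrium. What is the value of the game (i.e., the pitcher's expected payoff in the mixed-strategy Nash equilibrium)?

For the pitcher to be willing to mix, the pitcher must be indifferent between Fastball and Curveball, which pins down the batter's mix.
  the pitcher's payoff to Fastball: q·(-2) + (1−q)·5 = -7q + 5
  the pitcher's payoff to Curveball: q·3 + (1−q)·(-1) = 4q - 1
  -7q + 5 = 4q - 1  ⇒  -11q = -6  ⇒  q = 6/11.
The value is the pitcher's expected payoff against this mix (using Fastball): (6/11)·(-2) + (5/11)·5 = 13/11.

v = 13/11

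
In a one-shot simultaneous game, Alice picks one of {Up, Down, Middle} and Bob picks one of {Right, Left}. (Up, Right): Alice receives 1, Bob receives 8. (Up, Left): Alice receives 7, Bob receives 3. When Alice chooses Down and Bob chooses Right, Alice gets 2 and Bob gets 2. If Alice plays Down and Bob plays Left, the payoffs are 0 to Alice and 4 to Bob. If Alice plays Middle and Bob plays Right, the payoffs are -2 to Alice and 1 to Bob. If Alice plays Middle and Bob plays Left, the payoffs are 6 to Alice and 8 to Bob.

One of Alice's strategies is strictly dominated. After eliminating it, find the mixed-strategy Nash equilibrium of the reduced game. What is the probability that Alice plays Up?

Alice's strategy Middle is strictly dominated by Up: 1 > -2 and 7 > 6. Eliminate Middle.
In a mixed equilibrium Bob is indifferent between Right and Left; this condition fixes p.
  Bob's expected payoff from Right: p·8 + (1−p)·2 = 6p + 2
  Bob's expected payoff from Left: p·3 + (1−p)·4 = -p + 4
  6p + 2 = -p + 4  ⇒  7p = 2  ⇒  p = 2/7.

p = 2/7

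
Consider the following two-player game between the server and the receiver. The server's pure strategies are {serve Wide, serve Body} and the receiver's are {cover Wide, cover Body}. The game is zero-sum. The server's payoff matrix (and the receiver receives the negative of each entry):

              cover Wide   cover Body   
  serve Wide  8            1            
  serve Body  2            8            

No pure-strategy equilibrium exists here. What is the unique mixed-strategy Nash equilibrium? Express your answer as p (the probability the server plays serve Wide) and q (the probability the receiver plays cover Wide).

The server's mix must leave the receiver indifferent between cover Wide and cover Body.
  the receiver's expected payoff from cover Wide: p·(-8) + (1−p)·(-2) = -6p - 2
  the receiver's expected payoff from cover Body: p·(-1) + (1−p)·(-8) = 7p - 8
  -6p - 2 = 7p - 8  ⇒  -13p = -6  ⇒  p = 6/13.
For the server to be willing to mix, the server must be indifferent between serve Wide and serve Body, which pins down the receiver's mix.
  the server's payoff to serve Wide: q·8 + (1−q)·1 = 7q + 1
  the server's payoff to serve Body: q·2 + (1−q)·8 = -6q + 8
  7q + 1 = -6q + 8  ⇒  13q = 7  ⇒  q = 7/13.

p = 6/13, q = 7/13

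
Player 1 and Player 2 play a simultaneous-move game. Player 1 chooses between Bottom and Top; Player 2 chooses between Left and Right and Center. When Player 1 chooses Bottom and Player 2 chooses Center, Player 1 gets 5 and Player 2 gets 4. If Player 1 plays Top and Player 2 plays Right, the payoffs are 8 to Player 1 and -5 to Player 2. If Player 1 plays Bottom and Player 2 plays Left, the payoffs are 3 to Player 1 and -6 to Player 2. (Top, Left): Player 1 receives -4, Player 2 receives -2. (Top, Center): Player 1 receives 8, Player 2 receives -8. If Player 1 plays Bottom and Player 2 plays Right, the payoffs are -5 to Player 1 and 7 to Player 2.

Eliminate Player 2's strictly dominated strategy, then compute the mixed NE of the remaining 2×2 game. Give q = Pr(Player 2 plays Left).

Player 2's strategy Center is strictly dominated by Right: 7 > 4 and -5 > -8. Eliminate Center.
Player 1's indifference between Bottom and Top determines Player 2's mixing probability q:
  Player 1's expected payoff from Bottom: q·3 + (1−q)·(-5) = 8q - 5
  Player 1's expected payoff from Top: q·(-4) + (1−q)·8 = -12q + 8
  8q - 5 = -12q + 8  ⇒  20q = 13  ⇒  q = 13/20.

q = 13/20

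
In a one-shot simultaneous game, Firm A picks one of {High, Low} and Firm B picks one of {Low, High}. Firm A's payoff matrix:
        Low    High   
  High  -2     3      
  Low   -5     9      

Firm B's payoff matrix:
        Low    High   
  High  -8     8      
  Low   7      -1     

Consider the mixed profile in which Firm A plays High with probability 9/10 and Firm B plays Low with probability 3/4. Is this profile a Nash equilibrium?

No

Given Firm A's mix p = 9/10, Firm B's payoff from Low is -13/2 but from High is 71/10. Firm B strictly prefers High, so Firm B would not mix.
So the proposed profile is not a Nash equilibrium.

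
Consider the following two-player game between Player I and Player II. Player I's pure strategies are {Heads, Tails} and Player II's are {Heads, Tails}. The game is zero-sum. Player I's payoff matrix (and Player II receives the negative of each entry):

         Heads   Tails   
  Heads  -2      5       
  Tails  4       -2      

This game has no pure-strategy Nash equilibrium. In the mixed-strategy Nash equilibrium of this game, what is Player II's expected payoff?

-16/13

Player II's indifference between Heads and Tails determines Player I's mixing probability p:
  Player II's payoff to Heads: p·2 + (1−p)·(-4) = 6p - 4
  Player II's payoff to Tails: p·(-5) + (1−p)·2 = -7p + 2
  6p - 4 = -7p + 2  ⇒  13p = 6  ⇒  p = 6/13.
At equilibrium Player II is indifferent across columns, so Player II's payoff equals the payoff from Heads: (6/13)·2 + (7/13)·(-4) = -16/13.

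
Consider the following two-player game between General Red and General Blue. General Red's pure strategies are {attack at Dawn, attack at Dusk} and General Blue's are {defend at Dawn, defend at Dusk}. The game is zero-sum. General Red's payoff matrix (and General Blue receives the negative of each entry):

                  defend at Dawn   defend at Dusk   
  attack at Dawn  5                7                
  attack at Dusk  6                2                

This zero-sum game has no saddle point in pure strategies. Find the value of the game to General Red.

In a mixed equilibrium General Red is indifferent between attack at Dawn and attack at Dusk; this condition fixes q.
  General Red's expected payoff from attack at Dawn: q·5 + (1−q)·7 = -2q + 7
  General Red's expected payoff from attack at Dusk: q·6 + (1−q)·2 = 4q + 2
  -2q + 7 = 4q + 2  ⇒  -6q = -5  ⇒  q = 5/6.
The value is General Red's expected payoff against this mix (using attack at Dawn): (5/6)·5 + (1/6)·7 = 16/3.

v = 16/3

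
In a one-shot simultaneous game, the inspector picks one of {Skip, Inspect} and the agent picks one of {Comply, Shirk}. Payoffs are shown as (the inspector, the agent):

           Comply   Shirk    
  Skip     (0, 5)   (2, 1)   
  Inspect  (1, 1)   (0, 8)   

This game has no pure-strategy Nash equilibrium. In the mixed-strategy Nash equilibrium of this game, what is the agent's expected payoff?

39/11

The inspector's mix must leave the agent indifferent between Comply and Shirk.
  the agent's payoff to Comply: p·5 + (1−p)·1 = 4p + 1
  the agent's payoff to Shirk: p·1 + (1−p)·8 = -7p + 8
  4p + 1 = -7p + 8  ⇒  11p = 7  ⇒  p = 7/11.
At equilibrium the agent is indifferent across columns, so the agent's payoff equals the payoff from Comply: (7/11)·5 + (4/11)·1 = 39/11.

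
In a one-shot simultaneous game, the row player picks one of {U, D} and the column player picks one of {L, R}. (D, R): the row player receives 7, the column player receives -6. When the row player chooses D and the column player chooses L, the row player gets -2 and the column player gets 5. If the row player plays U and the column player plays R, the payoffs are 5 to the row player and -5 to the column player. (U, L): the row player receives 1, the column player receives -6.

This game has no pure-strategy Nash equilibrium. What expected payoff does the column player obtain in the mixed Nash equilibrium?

-61/12

Set the column player's expected payoff from L equal to that from R:
  the column player's payoff from L: p·(-6) + (1−p)·5 = -11p + 5
  the column player's payoff from R: p·(-5) + (1−p)·(-6) = p - 6
  -11p + 5 = p - 6  ⇒  -12p = -11  ⇒  p = 11/12.
At equilibrium the column player is indifferent across columns, so the column player's payoff equals the payoff from L: (11/12)·(-6) + (1/12)·5 = -61/12.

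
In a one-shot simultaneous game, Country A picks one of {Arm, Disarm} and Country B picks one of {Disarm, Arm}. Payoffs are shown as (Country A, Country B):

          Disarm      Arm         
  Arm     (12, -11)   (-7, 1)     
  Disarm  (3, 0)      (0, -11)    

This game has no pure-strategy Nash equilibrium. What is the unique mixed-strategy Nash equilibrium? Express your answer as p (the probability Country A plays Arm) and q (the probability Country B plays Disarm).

p = 11/23, q = 7/16

In a mixed equilibrium Country B is indifferent between Disarm and Arm; this condition fixes p.
  Country B's payoff from Disarm: p·(-11) + (1−p)·0 = -11p
  Country B's payoff from Arm: p·1 + (1−p)·(-11) = 12p - 11
  -11p = 12p - 11  ⇒  -23p = -11  ⇒  p = 11/23.
For Country A to be willing to mix, Country A must be indifferent between Arm and Disarm, which pins down Country B's mix.
  Country A's payoff from Arm: q·12 + (1−q)·(-7) = 19q - 7
  Country A's payoff from Disarm: q·3 + (1−q)·0 = 3q
  19q - 7 = 3q  ⇒  16q = 7  ⇒  q = 7/16.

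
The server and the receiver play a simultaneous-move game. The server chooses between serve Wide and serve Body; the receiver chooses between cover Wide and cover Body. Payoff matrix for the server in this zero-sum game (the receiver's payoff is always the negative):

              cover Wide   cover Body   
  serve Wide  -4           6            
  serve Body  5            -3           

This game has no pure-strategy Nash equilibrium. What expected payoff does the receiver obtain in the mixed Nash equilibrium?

-1

For the receiver to be willing to mix, the receiver must be indifferent between cover Wide and cover Body, which pins down the server's mix.
  the receiver's payoff to cover Wide: p·4 + (1−p)·(-5) = 9p - 5
  the receiver's payoff to cover Body: p·(-6) + (1−p)·3 = -9p + 3
  9p - 5 = -9p + 3  ⇒  18p = 8  ⇒  p = 4/9.
At equilibrium the receiver is indifferent across columns, so the receiver's payoff equals the payoff from cover Wide: (4/9)·4 + (5/9)·(-5) = -1.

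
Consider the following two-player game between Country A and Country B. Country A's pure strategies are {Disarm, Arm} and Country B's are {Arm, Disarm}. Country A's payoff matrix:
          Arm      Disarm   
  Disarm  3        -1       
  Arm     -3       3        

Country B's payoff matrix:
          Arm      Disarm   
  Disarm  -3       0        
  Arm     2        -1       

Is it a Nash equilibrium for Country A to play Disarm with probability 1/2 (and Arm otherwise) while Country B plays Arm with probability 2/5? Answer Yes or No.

Check Country B's indifference given Country A's mix p = 1/2:
  payoff from Arm = -1/2; payoff from Disarm = -1/2 — equal.
Check Country A's indifference given Country B's mix q = 2/5:
  payoff from Disarm = 3/5; payoff from Arm = 3/5 — equal.
Both players are indifferent, so neither can profitably deviate.

Yes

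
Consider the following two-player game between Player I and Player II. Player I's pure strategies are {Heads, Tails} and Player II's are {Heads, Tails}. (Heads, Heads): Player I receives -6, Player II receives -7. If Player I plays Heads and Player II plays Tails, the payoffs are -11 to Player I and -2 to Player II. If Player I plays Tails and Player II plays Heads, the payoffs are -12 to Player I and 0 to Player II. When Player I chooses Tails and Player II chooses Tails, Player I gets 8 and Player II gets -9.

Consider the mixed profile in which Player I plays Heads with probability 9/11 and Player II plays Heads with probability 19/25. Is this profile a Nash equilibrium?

Given Player I's mix p = 9/11, Player II's payoff from Heads is -63/11 but from Tails is -36/11. Player II strictly prefers Tails, so Player II would not mix.
So the proposed profile is not a Nash equilibrium.

No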